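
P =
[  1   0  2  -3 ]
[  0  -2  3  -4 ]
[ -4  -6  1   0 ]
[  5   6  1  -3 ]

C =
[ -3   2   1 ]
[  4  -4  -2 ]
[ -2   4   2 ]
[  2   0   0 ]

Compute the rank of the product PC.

First compute PC:
[[-13,  10,   5],
 [-22,  20,  10],
 [-14,  20,  10],
 [  1, -10,  -5]]
Now row reduce the product.
R2 ← R2 − (22/13)·R1: [0, 40/13, 20/13]
R3 ← R3 − (14/13)·R1: [0, 120/13, 60/13]
R4 ← R4 + (1/13)·R1: [0, -120/13, -60/13]
R3 ← R3 − (3)·R2: [0, 0, 0]
R4 ← R4 + (3)·R2: [0, 0, 0]
2 nonzero rows, so rank(PC) = 2.

2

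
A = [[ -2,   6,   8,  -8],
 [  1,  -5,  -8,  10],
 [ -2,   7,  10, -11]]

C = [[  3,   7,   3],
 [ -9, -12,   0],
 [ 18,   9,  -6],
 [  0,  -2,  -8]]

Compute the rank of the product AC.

First compute AC:
[[ 84,   2,  10],
 [-96, -25, -29],
 [111,  14,  22]]
Now row reduce the product.
R2 ← R2 + (8/7)·R1: [0, -159/7, -123/7]
R3 ← R3 − (37/28)·R1: [0, 159/14, 123/14]
R3 ← R3 + (1/2)·R2: [0, 0, 0]
2 nonzero rows, so rank(AC) = 2.

2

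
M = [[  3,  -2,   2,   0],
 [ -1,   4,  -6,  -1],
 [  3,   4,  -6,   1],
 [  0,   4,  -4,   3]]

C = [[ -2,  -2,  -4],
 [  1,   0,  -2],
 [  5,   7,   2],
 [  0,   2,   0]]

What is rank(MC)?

3

First compute MC:
[[  2,   8,  -4],
 [-24, -42, -16],
 [-32, -46, -32],
 [-16, -22, -16]]
Now row reduce the product.
R2 ← R2 + (12)·R1: [0, 54, -64]
R3 ← R3 + (16)·R1: [0, 82, -96]
R4 ← R4 + (8)·R1: [0, 42, -48]
R3 ← R3 − (41/27)·R2: [0, 0, 32/27]
R4 ← R4 − (7/9)·R2: [0, 0, 16/9]
R4 ← R4 − (3/2)·R3: [0, 0, 0]
3 nonzero rows, so rank(MC) = 3.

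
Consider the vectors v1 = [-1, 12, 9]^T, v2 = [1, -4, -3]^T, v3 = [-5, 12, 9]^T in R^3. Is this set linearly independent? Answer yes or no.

no

Form the matrix with these vectors as rows and row reduce.
R2 ← R2 + R1: [0, 8, 6]
R3 ← R3 − (5)·R1: [0, -48, -36]
R3 ← R3 + (6)·R2: [0, 0, 0]
2 nonzero rows, so the 3 vectors span a space of dimension 2.
Since 2 < 3, the vectors are linearly dependent.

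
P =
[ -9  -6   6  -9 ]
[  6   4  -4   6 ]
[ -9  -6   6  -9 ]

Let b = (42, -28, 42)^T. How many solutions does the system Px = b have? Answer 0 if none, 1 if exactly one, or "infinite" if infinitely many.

Row reduce the augmented matrix [P | b].
R2 ← R2 + (2/3)·R1: [0, 0, 0, 0, 0]
R3 ← R3 − R1: [0, 0, 0, 0, 0]
The echelon form has 1 nonzero rows, and every pivot lies in the first 4 columns, so rank(P) = rank([P|b]) = 1.
The system is consistent.
rank = 1 < 4 unknowns, so there are infinitely many solutions.

infinite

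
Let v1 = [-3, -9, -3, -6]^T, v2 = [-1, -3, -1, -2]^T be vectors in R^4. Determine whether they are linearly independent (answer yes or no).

no

Form the matrix with these vectors as rows and row reduce.
R2 ← R2 − (1/3)·R1: [0, 0, 0, 0]
1 nonzero row, so the 2 vectors span a space of dimension 1.
Since 1 < 2, the vectors are linearly dependent.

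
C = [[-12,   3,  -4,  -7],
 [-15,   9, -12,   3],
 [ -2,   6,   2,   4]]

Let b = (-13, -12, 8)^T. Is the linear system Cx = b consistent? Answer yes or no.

Row reduce the augmented matrix [C | b].
R2 ← R2 − (5/4)·R1: [0, 21/4, -7, 47/4, 17/4]
R3 ← R3 − (1/6)·R1: [0, 11/2, 8/3, 31/6, 61/6]
R3 ← R3 − (22/21)·R2: [0, 0, 10, -50/7, 40/7]
The echelon form has 3 nonzero rows, and every pivot lies in the first 4 columns, so rank(C) = rank([C|b]) = 3.
The system is consistent.

yes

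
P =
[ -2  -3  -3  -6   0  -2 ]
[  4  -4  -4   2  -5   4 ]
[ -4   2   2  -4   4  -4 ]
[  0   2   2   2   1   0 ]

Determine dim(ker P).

4

Row reduce to echelon form.
R2 ← R2 + (2)·R1: [0, -10, -10, -10, -5, 0]
R3 ← R3 − (2)·R1: [0, 8, 8, 8, 4, 0]
R3 ← R3 + (4/5)·R2: [0, 0, 0, 0, 0, 0]
R4 ← R4 + (1/5)·R2: [0, 0, 0, 0, 0, 0]
2 nonzero rows, so rank(P) = 2.
P has 6 columns; by rank–nullity, nullity = 6 − 2 = 4.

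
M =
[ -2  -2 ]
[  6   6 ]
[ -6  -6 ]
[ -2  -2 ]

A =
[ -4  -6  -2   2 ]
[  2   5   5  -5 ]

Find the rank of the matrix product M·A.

1

First compute MA:
[[  4,   2,  -6,   6],
 [-12,  -6,  18, -18],
 [ 12,   6, -18,  18],
 [  4,   2,  -6,   6]]
Now row reduce the product.
R2 ← R2 + (3)·R1: [0, 0, 0, 0]
R3 ← R3 − (3)·R1: [0, 0, 0, 0]
R4 ← R4 − R1: [0, 0, 0, 0]
1 nonzero row, so rank(MA) = 1.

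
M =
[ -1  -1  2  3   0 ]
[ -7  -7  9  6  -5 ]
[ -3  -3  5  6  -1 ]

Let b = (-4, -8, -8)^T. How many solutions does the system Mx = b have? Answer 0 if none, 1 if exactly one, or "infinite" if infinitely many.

infinite

Row reduce the augmented matrix [M | b].
R2 ← R2 − (7)·R1: [0, 0, -5, -15, -5, 20]
R3 ← R3 − (3)·R1: [0, 0, -1, -3, -1, 4]
R3 ← R3 − (1/5)·R2: [0, 0, 0, 0, 0, 0]
The echelon form has 2 nonzero rows, and every pivot lies in the first 5 columns, so rank(M) = rank([M|b]) = 2.
The system is consistent.
rank = 2 < 5 unknowns, so there are infinitely many solutions.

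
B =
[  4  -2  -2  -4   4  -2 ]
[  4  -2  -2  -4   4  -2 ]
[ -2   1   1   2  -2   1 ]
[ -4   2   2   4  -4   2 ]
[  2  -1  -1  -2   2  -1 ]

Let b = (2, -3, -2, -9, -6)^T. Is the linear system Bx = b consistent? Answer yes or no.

no

Row reduce the augmented matrix [B | b].
R2 ← R2 − R1: [0, 0, 0, 0, 0, 0, -5]
R3 ← R3 + (1/2)·R1: [0, 0, 0, 0, 0, 0, -1]
R4 ← R4 + R1: [0, 0, 0, 0, 0, 0, -7]
R5 ← R5 − (1/2)·R1: [0, 0, 0, 0, 0, 0, -7]
R3 ← R3 − (1/5)·R2: [0, 0, 0, 0, 0, 0, 0]
R4 ← R4 − (7/5)·R2: [0, 0, 0, 0, 0, 0, 0]
R5 ← R5 − (7/5)·R2: [0, 0, 0, 0, 0, 0, 0]
The echelon form has 2 nonzero rows; the last pivot sits in the augmented column, so rank(B) = 1 but rank([B|b]) = 2.
Since the ranks differ, the system is inconsistent.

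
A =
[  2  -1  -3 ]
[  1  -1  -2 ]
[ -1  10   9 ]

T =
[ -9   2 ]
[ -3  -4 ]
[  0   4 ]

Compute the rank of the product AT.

First compute AT:
[[-15,  -4],
 [ -6,  -2],
 [-21,  -6]]
Now row reduce the product.
R2 ← R2 − (2/5)·R1: [0, -2/5]
R3 ← R3 − (7/5)·R1: [0, -2/5]
R3 ← R3 − R2: [0, 0]
2 nonzero rows, so rank(AT) = 2.

2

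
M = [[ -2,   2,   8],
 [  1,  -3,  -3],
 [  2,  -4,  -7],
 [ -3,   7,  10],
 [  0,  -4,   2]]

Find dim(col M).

Row reduce to echelon form.
R2 ← R2 + (1/2)·R1: [0, -2, 1]
R3 ← R3 + R1: [0, -2, 1]
R4 ← R4 − (3/2)·R1: [0, 4, -2]
R3 ← R3 − R2: [0, 0, 0]
R4 ← R4 + (2)·R2: [0, 0, 0]
R5 ← R5 − (2)·R2: [0, 0, 0]
Echelon form has 2 nonzero rows, so rank(M) = 2.
The column space has dimension equal to the rank: 2.

2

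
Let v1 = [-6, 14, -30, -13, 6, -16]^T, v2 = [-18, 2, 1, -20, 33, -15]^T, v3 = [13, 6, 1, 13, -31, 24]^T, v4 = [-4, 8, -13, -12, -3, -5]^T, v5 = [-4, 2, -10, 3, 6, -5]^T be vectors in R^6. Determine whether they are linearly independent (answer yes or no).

Form the matrix with these vectors as rows and row reduce.
R2 ← R2 − (3)·R1: [0, -40, 91, 19, 15, 33]
R3 ← R3 + (13/6)·R1: [0, 109/3, -64, -91/6, -18, -32/3]
R4 ← R4 − (2/3)·R1: [0, -4/3, 7, -10/3, -7, 17/3]
R5 ← R5 − (2/3)·R1: [0, -22/3, 10, 35/3, 2, 17/3]
R3 ← R3 + (109/120)·R2: [0, 0, 2239/120, 251/120, -35/8, 2317/120]
R4 ← R4 − (1/30)·R2: [0, 0, 119/30, -119/30, -15/2, 137/30]
R5 ← R5 − (11/60)·R2: [0, 0, -401/60, 491/60, -3/4, -23/60]
R4 ← R4 − (476/2239)·R3: [0, 0, 0, -9877/2239, -14710/2239, 1034/2239]
R5 ← R5 + (802/2239)·R3: [0, 0, 0, 20000/2239, -5188/2239, 14627/2239]
R5 ← R5 + (20000/9877)·R4: [0, 0, 0, 0, -154284/9877, 73761/9877]
5 nonzero rows, so the 5 vectors span a space of dimension 5.
Since 5 = 5, the vectors are linearly independent.

yes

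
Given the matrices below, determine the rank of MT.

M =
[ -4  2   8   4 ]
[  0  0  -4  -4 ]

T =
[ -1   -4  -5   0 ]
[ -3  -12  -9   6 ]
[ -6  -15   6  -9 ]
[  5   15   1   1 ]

2

First compute MT:
[[-30, -68,  54, -56],
 [  4,   0, -28,  32]]
Now row reduce the product.
R2 ← R2 + (2/15)·R1: [0, -136/15, -104/5, 368/15]
2 nonzero rows, so rank(MT) = 2.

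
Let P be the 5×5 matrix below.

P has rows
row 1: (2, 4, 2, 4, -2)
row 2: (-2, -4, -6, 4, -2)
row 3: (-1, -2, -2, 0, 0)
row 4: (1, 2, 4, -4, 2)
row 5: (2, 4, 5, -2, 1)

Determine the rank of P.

Row reduce to echelon form.
R2 ← R2 + R1: [0, 0, -4, 8, -4]
R3 ← R3 + (1/2)·R1: [0, 0, -1, 2, -1]
R4 ← R4 − (1/2)·R1: [0, 0, 3, -6, 3]
R5 ← R5 − R1: [0, 0, 3, -6, 3]
R3 ← R3 − (1/4)·R2: [0, 0, 0, 0, 0]
R4 ← R4 + (3/4)·R2: [0, 0, 0, 0, 0]
R5 ← R5 + (3/4)·R2: [0, 0, 0, 0, 0]
Echelon form has 2 nonzero rows, so rank(P) = 2.

2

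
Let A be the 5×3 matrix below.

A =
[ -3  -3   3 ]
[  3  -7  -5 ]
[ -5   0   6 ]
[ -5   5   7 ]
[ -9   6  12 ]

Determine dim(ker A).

1

Row reduce to echelon form.
R2 ← R2 + R1: [0, -10, -2]
R3 ← R3 − (5/3)·R1: [0, 5, 1]
R4 ← R4 − (5/3)·R1: [0, 10, 2]
R5 ← R5 − (3)·R1: [0, 15, 3]
R3 ← R3 + (1/2)·R2: [0, 0, 0]
R4 ← R4 + R2: [0, 0, 0]
R5 ← R5 + (3/2)·R2: [0, 0, 0]
2 nonzero rows, so rank(A) = 2.
A has 3 columns; by rank–nullity, nullity = 3 − 2 = 1.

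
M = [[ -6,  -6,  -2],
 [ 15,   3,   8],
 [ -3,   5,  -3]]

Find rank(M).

2

Row reduce to echelon form.
R2 ← R2 + (5/2)·R1: [0, -12, 3]
R3 ← R3 − (1/2)·R1: [0, 8, -2]
R3 ← R3 + (2/3)·R2: [0, 0, 0]
Echelon form has 2 nonzero rows, so rank(M) = 2.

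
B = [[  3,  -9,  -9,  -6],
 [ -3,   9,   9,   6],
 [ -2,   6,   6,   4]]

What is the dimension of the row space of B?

1

Row reduce to echelon form.
R2 ← R2 + R1: [0, 0, 0, 0]
R3 ← R3 + (2/3)·R1: [0, 0, 0, 0]
Echelon form has 1 nonzero row, so rank(B) = 1.
The row space has dimension equal to the rank: 1.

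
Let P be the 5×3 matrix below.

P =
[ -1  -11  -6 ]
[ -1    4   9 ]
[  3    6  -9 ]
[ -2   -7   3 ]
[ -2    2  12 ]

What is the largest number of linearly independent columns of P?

Row reduce to echelon form.
R2 ← R2 − R1: [0, 15, 15]
R3 ← R3 + (3)·R1: [0, -27, -27]
R4 ← R4 − (2)·R1: [0, 15, 15]
R5 ← R5 − (2)·R1: [0, 24, 24]
R3 ← R3 + (9/5)·R2: [0, 0, 0]
R4 ← R4 − R2: [0, 0, 0]
R5 ← R5 − (8/5)·R2: [0, 0, 0]
Echelon form has 2 nonzero rows, so rank(P) = 2.
The rank gives the maximum number of linearly independent columns: 2.

2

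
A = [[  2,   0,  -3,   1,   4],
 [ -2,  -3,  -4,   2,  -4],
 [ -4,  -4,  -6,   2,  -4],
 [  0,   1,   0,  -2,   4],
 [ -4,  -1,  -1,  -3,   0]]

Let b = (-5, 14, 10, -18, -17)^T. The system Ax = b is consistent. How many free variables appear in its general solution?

1

Row reduce the augmented matrix [A | b].
R2 ← R2 + R1: [0, -3, -7, 3, 0, 9]
R3 ← R3 + (2)·R1: [0, -4, -12, 4, 4, 0]
R5 ← R5 + (2)·R1: [0, -1, -7, -1, 8, -27]
R3 ← R3 − (4/3)·R2: [0, 0, -8/3, 0, 4, -12]
R4 ← R4 + (1/3)·R2: [0, 0, -7/3, -1, 4, -15]
R5 ← R5 − (1/3)·R2: [0, 0, -14/3, -2, 8, -30]
R4 ← R4 − (7/8)·R3: [0, 0, 0, -1, 1/2, -9/2]
R5 ← R5 − (7/4)·R3: [0, 0, 0, -2, 1, -9]
R5 ← R5 − (2)·R4: [0, 0, 0, 0, 0, 0]
The echelon form has 4 nonzero rows, and every pivot lies in the first 5 columns, so rank(A) = rank([A|b]) = 4.
The system is consistent.
Free variables = (unknowns) − (rank) = 5 − 4 = 1.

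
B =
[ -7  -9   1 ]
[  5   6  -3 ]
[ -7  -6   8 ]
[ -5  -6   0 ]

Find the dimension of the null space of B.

Row reduce to echelon form.
R2 ← R2 + (5/7)·R1: [0, -3/7, -16/7]
R3 ← R3 − R1: [0, 3, 7]
R4 ← R4 − (5/7)·R1: [0, 3/7, -5/7]
R3 ← R3 + (7)·R2: [0, 0, -9]
R4 ← R4 + R2: [0, 0, -3]
R4 ← R4 − (1/3)·R3: [0, 0, 0]
3 nonzero rows, so rank(B) = 3.
B has 3 columns; by rank–nullity, nullity = 3 − 3 = 0.

0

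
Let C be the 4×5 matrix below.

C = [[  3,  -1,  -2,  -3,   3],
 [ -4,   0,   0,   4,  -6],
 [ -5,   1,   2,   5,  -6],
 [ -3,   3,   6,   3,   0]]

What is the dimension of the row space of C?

Row reduce to echelon form.
R2 ← R2 + (4/3)·R1: [0, -4/3, -8/3, 0, -2]
R3 ← R3 + (5/3)·R1: [0, -2/3, -4/3, 0, -1]
R4 ← R4 + R1: [0, 2, 4, 0, 3]
R3 ← R3 − (1/2)·R2: [0, 0, 0, 0, 0]
R4 ← R4 + (3/2)·R2: [0, 0, 0, 0, 0]
Echelon form has 2 nonzero rows, so rank(C) = 2.
The row space has dimension equal to the rank: 2.

2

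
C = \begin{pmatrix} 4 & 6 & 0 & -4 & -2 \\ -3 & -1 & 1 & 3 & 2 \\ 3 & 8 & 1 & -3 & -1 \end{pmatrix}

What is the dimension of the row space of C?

2

Row reduce to echelon form.
R2 ← R2 + (3/4)·R1: [0, 7/2, 1, 0, 1/2]
R3 ← R3 − (3/4)·R1: [0, 7/2, 1, 0, 1/2]
R3 ← R3 − R2: [0, 0, 0, 0, 0]
Echelon form has 2 nonzero rows, so rank(C) = 2.
The row space has dimension equal to the rank: 2.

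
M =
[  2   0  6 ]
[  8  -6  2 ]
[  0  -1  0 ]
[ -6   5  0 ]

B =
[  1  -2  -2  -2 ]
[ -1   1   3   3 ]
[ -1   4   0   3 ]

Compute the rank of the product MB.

3

First compute MB:
[[ -4,  20,  -4,  14],
 [ 12, -14, -34, -28],
 [  1,  -1,  -3,  -3],
 [-11,  17,  27,  27]]
Now row reduce the product.
R2 ← R2 + (3)·R1: [0, 46, -46, 14]
R3 ← R3 + (1/4)·R1: [0, 4, -4, 1/2]
R4 ← R4 − (11/4)·R1: [0, -38, 38, -23/2]
R3 ← R3 − (2/23)·R2: [0, 0, 0, -33/46]
R4 ← R4 + (19/23)·R2: [0, 0, 0, 3/46]
R4 ← R4 + (1/11)·R3: [0, 0, 0, 0]
3 nonzero rows, so rank(MB) = 3.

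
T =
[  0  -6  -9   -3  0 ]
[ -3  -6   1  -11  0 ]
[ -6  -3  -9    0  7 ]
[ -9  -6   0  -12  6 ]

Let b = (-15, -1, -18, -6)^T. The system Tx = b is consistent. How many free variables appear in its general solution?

2

Row reduce the augmented matrix [T | b].
Swap R1 ↔ R2
R3 ← R3 − (2)·R1: [0, 9, -11, 22, 7, -16]
R4 ← R4 − (3)·R1: [0, 12, -3, 21, 6, -3]
R3 ← R3 + (3/2)·R2: [0, 0, -49/2, 35/2, 7, -77/2]
R4 ← R4 + (2)·R2: [0, 0, -21, 15, 6, -33]
R4 ← R4 − (6/7)·R3: [0, 0, 0, 0, 0, 0]
The echelon form has 3 nonzero rows, and every pivot lies in the first 5 columns, so rank(T) = rank([T|b]) = 3.
The system is consistent.
Free variables = (unknowns) − (rank) = 5 − 3 = 2.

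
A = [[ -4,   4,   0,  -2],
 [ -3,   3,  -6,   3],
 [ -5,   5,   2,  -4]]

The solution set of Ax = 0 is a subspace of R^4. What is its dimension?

Row reduce to echelon form.
R2 ← R2 − (3/4)·R1: [0, 0, -6, 9/2]
R3 ← R3 − (5/4)·R1: [0, 0, 2, -3/2]
R3 ← R3 + (1/3)·R2: [0, 0, 0, 0]
2 nonzero rows, so rank(A) = 2.
A has 4 columns; by rank–nullity, nullity = 4 − 2 = 2.

2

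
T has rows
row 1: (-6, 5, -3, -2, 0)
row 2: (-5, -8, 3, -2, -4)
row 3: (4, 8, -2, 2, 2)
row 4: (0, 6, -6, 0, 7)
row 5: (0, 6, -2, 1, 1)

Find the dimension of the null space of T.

0

Row reduce to echelon form.
R2 ← R2 − (5/6)·R1: [0, -73/6, 11/2, -1/3, -4]
R3 ← R3 + (2/3)·R1: [0, 34/3, -4, 2/3, 2]
R3 ← R3 + (68/73)·R2: [0, 0, 82/73, 26/73, -126/73]
R4 ← R4 + (36/73)·R2: [0, 0, -240/73, -12/73, 367/73]
R5 ← R5 + (36/73)·R2: [0, 0, 52/73, 61/73, -71/73]
R4 ← R4 + (120/41)·R3: [0, 0, 0, 36/41, -1/41]
R5 ← R5 − (26/41)·R3: [0, 0, 0, 25/41, 5/41]
R5 ← R5 − (25/36)·R4: [0, 0, 0, 0, 5/36]
5 nonzero rows, so rank(T) = 5.
T has 5 columns; by rank–nullity, nullity = 5 − 5 = 0.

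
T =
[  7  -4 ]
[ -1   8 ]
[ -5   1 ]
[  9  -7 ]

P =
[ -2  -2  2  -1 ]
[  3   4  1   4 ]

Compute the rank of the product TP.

2

First compute TP:
[[-26, -30,  10, -23],
 [ 26,  34,   6,  33],
 [ 13,  14,  -9,   9],
 [-39, -46,  11, -37]]
Now row reduce the product.
R2 ← R2 + R1: [0, 4, 16, 10]
R3 ← R3 + (1/2)·R1: [0, -1, -4, -5/2]
R4 ← R4 − (3/2)·R1: [0, -1, -4, -5/2]
R3 ← R3 + (1/4)·R2: [0, 0, 0, 0]
R4 ← R4 + (1/4)·R2: [0, 0, 0, 0]
2 nonzero rows, so rank(TP) = 2.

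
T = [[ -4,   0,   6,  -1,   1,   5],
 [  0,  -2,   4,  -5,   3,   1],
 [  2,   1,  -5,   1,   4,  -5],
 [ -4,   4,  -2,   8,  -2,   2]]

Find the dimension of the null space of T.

3

Row reduce to echelon form.
R3 ← R3 + (1/2)·R1: [0, 1, -2, 1/2, 9/2, -5/2]
R4 ← R4 − R1: [0, 4, -8, 9, -3, -3]
R3 ← R3 + (1/2)·R2: [0, 0, 0, -2, 6, -2]
R4 ← R4 + (2)·R2: [0, 0, 0, -1, 3, -1]
R4 ← R4 − (1/2)·R3: [0, 0, 0, 0, 0, 0]
3 nonzero rows, so rank(T) = 3.
T has 6 columns; by rank–nullity, nullity = 6 − 3 = 3.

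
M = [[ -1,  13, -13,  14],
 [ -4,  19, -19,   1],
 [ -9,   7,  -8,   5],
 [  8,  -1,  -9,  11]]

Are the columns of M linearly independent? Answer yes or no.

Row reduce M to echelon form.
R2 ← R2 − (4)·R1: [0, -33, 33, -55]
R3 ← R3 − (9)·R1: [0, -110, 109, -121]
R4 ← R4 + (8)·R1: [0, 103, -113, 123]
R3 ← R3 − (10/3)·R2: [0, 0, -1, 187/3]
R4 ← R4 + (103/33)·R2: [0, 0, -10, -146/3]
R4 ← R4 − (10)·R3: [0, 0, 0, -672]
4 pivots among 4 columns.
Every column is a pivot column, so the columns are linearly independent.

yes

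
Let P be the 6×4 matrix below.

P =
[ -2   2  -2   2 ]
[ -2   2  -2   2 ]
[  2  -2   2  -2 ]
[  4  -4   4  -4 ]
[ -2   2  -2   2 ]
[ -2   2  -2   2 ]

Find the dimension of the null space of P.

Row reduce to echelon form.
R2 ← R2 − R1: [0, 0, 0, 0]
R3 ← R3 + R1: [0, 0, 0, 0]
R4 ← R4 + (2)·R1: [0, 0, 0, 0]
R5 ← R5 − R1: [0, 0, 0, 0]
R6 ← R6 − R1: [0, 0, 0, 0]
1 nonzero row, so rank(P) = 1.
P has 4 columns; by rank–nullity, nullity = 4 − 1 = 3.

3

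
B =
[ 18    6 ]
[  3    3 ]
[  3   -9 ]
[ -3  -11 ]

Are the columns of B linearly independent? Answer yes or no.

yes

Row reduce B to echelon form.
R2 ← R2 − (1/6)·R1: [0, 2]
R3 ← R3 − (1/6)·R1: [0, -10]
R4 ← R4 + (1/6)·R1: [0, -10]
R3 ← R3 + (5)·R2: [0, 0]
R4 ← R4 + (5)·R2: [0, 0]
2 pivots among 2 columns.
Every column is a pivot column, so the columns are linearly independent.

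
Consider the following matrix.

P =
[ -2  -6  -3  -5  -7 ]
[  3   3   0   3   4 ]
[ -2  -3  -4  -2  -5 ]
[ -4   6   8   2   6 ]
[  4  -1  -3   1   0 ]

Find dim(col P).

Row reduce to echelon form.
R2 ← R2 + (3/2)·R1: [0, -6, -9/2, -9/2, -13/2]
R3 ← R3 − R1: [0, 3, -1, 3, 2]
R4 ← R4 − (2)·R1: [0, 18, 14, 12, 20]
R5 ← R5 + (2)·R1: [0, -13, -9, -9, -14]
R3 ← R3 + (1/2)·R2: [0, 0, -13/4, 3/4, -5/4]
R4 ← R4 + (3)·R2: [0, 0, 1/2, -3/2, 1/2]
R5 ← R5 − (13/6)·R2: [0, 0, 3/4, 3/4, 1/12]
R4 ← R4 + (2/13)·R3: [0, 0, 0, -18/13, 4/13]
R5 ← R5 + (3/13)·R3: [0, 0, 0, 12/13, -8/39]
R5 ← R5 + (2/3)·R4: [0, 0, 0, 0, 0]
Echelon form has 4 nonzero rows, so rank(P) = 4.
The column space has dimension equal to the rank: 4.

4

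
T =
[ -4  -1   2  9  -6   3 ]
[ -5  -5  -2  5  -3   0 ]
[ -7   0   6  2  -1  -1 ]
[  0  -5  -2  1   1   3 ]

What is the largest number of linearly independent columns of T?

4

Row reduce to echelon form.
R2 ← R2 − (5/4)·R1: [0, -15/4, -9/2, -25/4, 9/2, -15/4]
R3 ← R3 − (7/4)·R1: [0, 7/4, 5/2, -55/4, 19/2, -25/4]
R3 ← R3 + (7/15)·R2: [0, 0, 2/5, -50/3, 58/5, -8]
R4 ← R4 − (4/3)·R2: [0, 0, 4, 28/3, -5, 8]
R4 ← R4 − (10)·R3: [0, 0, 0, 176, -121, 88]
Echelon form has 4 nonzero rows, so rank(T) = 4.
The rank gives the maximum number of linearly independent columns: 4.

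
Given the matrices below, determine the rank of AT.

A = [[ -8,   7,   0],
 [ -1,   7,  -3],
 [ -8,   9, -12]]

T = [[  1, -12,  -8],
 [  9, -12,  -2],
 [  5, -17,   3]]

First compute AT:
[[ 55,  12,  50],
 [ 47, -21, -15],
 [ 13, 192,  10]]
Now row reduce the product.
R2 ← R2 − (47/55)·R1: [0, -1719/55, -635/11]
R3 ← R3 − (13/55)·R1: [0, 10404/55, -20/11]
R3 ← R3 + (1156/191)·R2: [0, 0, -67080/191]
3 nonzero rows, so rank(AT) = 3.

3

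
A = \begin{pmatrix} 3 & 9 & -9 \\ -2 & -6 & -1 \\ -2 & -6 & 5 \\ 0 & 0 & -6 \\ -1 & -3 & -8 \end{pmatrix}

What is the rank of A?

Row reduce to echelon form.
R2 ← R2 + (2/3)·R1: [0, 0, -7]
R3 ← R3 + (2/3)·R1: [0, 0, -1]
R5 ← R5 + (1/3)·R1: [0, 0, -11]
R3 ← R3 − (1/7)·R2: [0, 0, 0]
R4 ← R4 − (6/7)·R2: [0, 0, 0]
R5 ← R5 − (11/7)·R2: [0, 0, 0]
Echelon form has 2 nonzero rows, so rank(A) = 2.

2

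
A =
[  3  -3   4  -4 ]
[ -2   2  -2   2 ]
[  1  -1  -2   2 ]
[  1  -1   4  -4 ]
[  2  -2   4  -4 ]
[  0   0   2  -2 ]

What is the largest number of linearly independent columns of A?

2

Row reduce to echelon form.
R2 ← R2 + (2/3)·R1: [0, 0, 2/3, -2/3]
R3 ← R3 − (1/3)·R1: [0, 0, -10/3, 10/3]
R4 ← R4 − (1/3)·R1: [0, 0, 8/3, -8/3]
R5 ← R5 − (2/3)·R1: [0, 0, 4/3, -4/3]
R3 ← R3 + (5)·R2: [0, 0, 0, 0]
R4 ← R4 − (4)·R2: [0, 0, 0, 0]
R5 ← R5 − (2)·R2: [0, 0, 0, 0]
R6 ← R6 − (3)·R2: [0, 0, 0, 0]
Echelon form has 2 nonzero rows, so rank(A) = 2.
The rank gives the maximum number of linearly independent columns: 2.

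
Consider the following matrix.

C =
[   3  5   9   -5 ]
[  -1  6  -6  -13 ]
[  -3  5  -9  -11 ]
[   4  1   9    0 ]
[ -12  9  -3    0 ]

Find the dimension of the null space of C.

1

Row reduce to echelon form.
R2 ← R2 + (1/3)·R1: [0, 23/3, -3, -44/3]
R3 ← R3 + R1: [0, 10, 0, -16]
R4 ← R4 − (4/3)·R1: [0, -17/3, -3, 20/3]
R5 ← R5 + (4)·R1: [0, 29, 33, -20]
R3 ← R3 − (30/23)·R2: [0, 0, 90/23, 72/23]
R4 ← R4 + (17/23)·R2: [0, 0, -120/23, -96/23]
R5 ← R5 − (87/23)·R2: [0, 0, 1020/23, 816/23]
R4 ← R4 + (4/3)·R3: [0, 0, 0, 0]
R5 ← R5 − (34/3)·R3: [0, 0, 0, 0]
3 nonzero rows, so rank(C) = 3.
C has 4 columns; by rank–nullity, nullity = 4 − 3 = 1.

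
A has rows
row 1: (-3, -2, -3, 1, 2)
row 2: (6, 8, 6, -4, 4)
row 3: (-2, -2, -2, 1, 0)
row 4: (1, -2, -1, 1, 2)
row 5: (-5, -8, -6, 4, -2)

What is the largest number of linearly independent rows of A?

Row reduce to echelon form.
R2 ← R2 + (2)·R1: [0, 4, 0, -2, 8]
R3 ← R3 − (2/3)·R1: [0, -2/3, 0, 1/3, -4/3]
R4 ← R4 + (1/3)·R1: [0, -8/3, -2, 4/3, 8/3]
R5 ← R5 − (5/3)·R1: [0, -14/3, -1, 7/3, -16/3]
R3 ← R3 + (1/6)·R2: [0, 0, 0, 0, 0]
R4 ← R4 + (2/3)·R2: [0, 0, -2, 0, 8]
R5 ← R5 + (7/6)·R2: [0, 0, -1, 0, 4]
Swap R3 ↔ R4
R5 ← R5 − (1/2)·R3: [0, 0, 0, 0, 0]
Echelon form has 3 nonzero rows, so rank(A) = 3.
The rank gives the maximum number of linearly independent rows: 3.

3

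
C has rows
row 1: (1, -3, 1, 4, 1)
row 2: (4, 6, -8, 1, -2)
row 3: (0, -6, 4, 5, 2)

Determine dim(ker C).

Row reduce to echelon form.
R2 ← R2 − (4)·R1: [0, 18, -12, -15, -6]
R3 ← R3 + (1/3)·R2: [0, 0, 0, 0, 0]
2 nonzero rows, so rank(C) = 2.
C has 5 columns; by rank–nullity, nullity = 5 − 2 = 3.

3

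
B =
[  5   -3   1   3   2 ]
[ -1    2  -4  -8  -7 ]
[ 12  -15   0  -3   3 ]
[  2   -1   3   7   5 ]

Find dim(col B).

3

Row reduce to echelon form.
R2 ← R2 + (1/5)·R1: [0, 7/5, -19/5, -37/5, -33/5]
R3 ← R3 − (12/5)·R1: [0, -39/5, -12/5, -51/5, -9/5]
R4 ← R4 − (2/5)·R1: [0, 1/5, 13/5, 29/5, 21/5]
R3 ← R3 + (39/7)·R2: [0, 0, -165/7, -360/7, -270/7]
R4 ← R4 − (1/7)·R2: [0, 0, 22/7, 48/7, 36/7]
R4 ← R4 + (2/15)·R3: [0, 0, 0, 0, 0]
Echelon form has 3 nonzero rows, so rank(B) = 3.
The column space has dimension equal to the rank: 3.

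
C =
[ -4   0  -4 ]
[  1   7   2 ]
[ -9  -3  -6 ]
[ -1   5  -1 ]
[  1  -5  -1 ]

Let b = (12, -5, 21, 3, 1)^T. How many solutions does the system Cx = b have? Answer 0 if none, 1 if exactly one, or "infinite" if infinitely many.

Row reduce the augmented matrix [C | b].
R2 ← R2 + (1/4)·R1: [0, 7, 1, -2]
R3 ← R3 − (9/4)·R1: [0, -3, 3, -6]
R4 ← R4 − (1/4)·R1: [0, 5, 0, 0]
R5 ← R5 + (1/4)·R1: [0, -5, -2, 4]
R3 ← R3 + (3/7)·R2: [0, 0, 24/7, -48/7]
R4 ← R4 − (5/7)·R2: [0, 0, -5/7, 10/7]
R5 ← R5 + (5/7)·R2: [0, 0, -9/7, 18/7]
R4 ← R4 + (5/24)·R3: [0, 0, 0, 0]
R5 ← R5 + (3/8)·R3: [0, 0, 0, 0]
The echelon form has 3 nonzero rows, and every pivot lies in the first 3 columns, so rank(C) = rank([C|b]) = 3.
The system is consistent.
rank = 3 = number of unknowns, so the solution is unique.

1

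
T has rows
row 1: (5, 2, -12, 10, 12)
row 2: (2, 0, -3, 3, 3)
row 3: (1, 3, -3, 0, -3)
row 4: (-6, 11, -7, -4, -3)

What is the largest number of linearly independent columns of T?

3

Row reduce to echelon form.
R2 ← R2 − (2/5)·R1: [0, -4/5, 9/5, -1, -9/5]
R3 ← R3 − (1/5)·R1: [0, 13/5, -3/5, -2, -27/5]
R4 ← R4 + (6/5)·R1: [0, 67/5, -107/5, 8, 57/5]
R3 ← R3 + (13/4)·R2: [0, 0, 21/4, -21/4, -45/4]
R4 ← R4 + (67/4)·R2: [0, 0, 35/4, -35/4, -75/4]
R4 ← R4 − (5/3)·R3: [0, 0, 0, 0, 0]
Echelon form has 3 nonzero rows, so rank(T) = 3.
The rank gives the maximum number of linearly independent columns: 3.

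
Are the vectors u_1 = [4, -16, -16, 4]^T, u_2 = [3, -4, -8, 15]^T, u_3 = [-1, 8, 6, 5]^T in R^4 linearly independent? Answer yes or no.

no

Form the matrix with these vectors as rows and row reduce.
R2 ← R2 − (3/4)·R1: [0, 8, 4, 12]
R3 ← R3 + (1/4)·R1: [0, 4, 2, 6]
R3 ← R3 − (1/2)·R2: [0, 0, 0, 0]
2 nonzero rows, so the 3 vectors span a space of dimension 2.
Since 2 < 3, the vectors are linearly dependent.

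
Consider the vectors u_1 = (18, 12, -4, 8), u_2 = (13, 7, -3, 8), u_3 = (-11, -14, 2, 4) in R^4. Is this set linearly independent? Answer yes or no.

no

Form the matrix with these vectors as rows and row reduce.
R2 ← R2 − (13/18)·R1: [0, -5/3, -1/9, 20/9]
R3 ← R3 + (11/18)·R1: [0, -20/3, -4/9, 80/9]
R3 ← R3 − (4)·R2: [0, 0, 0, 0]
2 nonzero rows, so the 3 vectors span a space of dimension 2.
Since 2 < 3, the vectors are linearly dependent.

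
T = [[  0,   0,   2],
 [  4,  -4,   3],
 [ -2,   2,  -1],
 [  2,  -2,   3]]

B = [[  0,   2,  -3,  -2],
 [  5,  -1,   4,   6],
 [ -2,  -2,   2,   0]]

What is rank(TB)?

First compute TB:
[[ -4,  -4,   4,   0],
 [-26,   6, -22, -32],
 [ 12,  -4,  12,  16],
 [-16,   0,  -8, -16]]
Now row reduce the product.
R2 ← R2 − (13/2)·R1: [0, 32, -48, -32]
R3 ← R3 + (3)·R1: [0, -16, 24, 16]
R4 ← R4 − (4)·R1: [0, 16, -24, -16]
R3 ← R3 + (1/2)·R2: [0, 0, 0, 0]
R4 ← R4 − (1/2)·R2: [0, 0, 0, 0]
2 nonzero rows, so rank(TB) = 2.

2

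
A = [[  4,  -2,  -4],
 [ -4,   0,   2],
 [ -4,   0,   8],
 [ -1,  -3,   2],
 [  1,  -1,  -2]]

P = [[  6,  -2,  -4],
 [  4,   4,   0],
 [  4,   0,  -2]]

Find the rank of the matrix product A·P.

First compute AP:
[[  0, -16,  -8],
 [-16,   8,  12],
 [  8,   8,   0],
 [-10, -10,   0],
 [ -6,  -6,   0]]
Now row reduce the product.
Swap R1 ↔ R2
R3 ← R3 + (1/2)·R1: [0, 12, 6]
R4 ← R4 − (5/8)·R1: [0, -15, -15/2]
R5 ← R5 − (3/8)·R1: [0, -9, -9/2]
R3 ← R3 + (3/4)·R2: [0, 0, 0]
R4 ← R4 − (15/16)·R2: [0, 0, 0]
R5 ← R5 − (9/16)·R2: [0, 0, 0]
2 nonzero rows, so rank(AP) = 2.

2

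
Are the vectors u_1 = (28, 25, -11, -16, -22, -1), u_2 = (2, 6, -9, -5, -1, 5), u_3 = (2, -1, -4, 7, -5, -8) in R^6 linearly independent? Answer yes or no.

Form the matrix with these vectors as rows and row reduce.
R2 ← R2 − (1/14)·R1: [0, 59/14, -115/14, -27/7, 4/7, 71/14]
R3 ← R3 − (1/14)·R1: [0, -39/14, -45/14, 57/7, -24/7, -111/14]
R3 ← R3 + (39/59)·R2: [0, 0, -510/59, 330/59, -180/59, -270/59]
3 nonzero rows, so the 3 vectors span a space of dimension 3.
Since 3 = 3, the vectors are linearly independent.

yes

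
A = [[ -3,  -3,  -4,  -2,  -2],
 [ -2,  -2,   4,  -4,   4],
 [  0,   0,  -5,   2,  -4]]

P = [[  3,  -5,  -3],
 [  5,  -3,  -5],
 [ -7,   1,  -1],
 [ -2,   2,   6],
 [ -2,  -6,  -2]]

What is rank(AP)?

2

First compute AP:
[[ 12,  28,  20],
 [-44, -12, -20],
 [ 39,  23,  25]]
Now row reduce the product.
R2 ← R2 + (11/3)·R1: [0, 272/3, 160/3]
R3 ← R3 − (13/4)·R1: [0, -68, -40]
R3 ← R3 + (3/4)·R2: [0, 0, 0]
2 nonzero rows, so rank(AP) = 2.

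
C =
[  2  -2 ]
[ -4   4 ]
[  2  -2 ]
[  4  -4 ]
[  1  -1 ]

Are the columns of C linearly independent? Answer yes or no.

Row reduce C to echelon form.
R2 ← R2 + (2)·R1: [0, 0]
R3 ← R3 − R1: [0, 0]
R4 ← R4 − (2)·R1: [0, 0]
R5 ← R5 − (1/2)·R1: [0, 0]
1 pivot among 2 columns.
Only 1 < 2 pivot columns, so the columns are linearly dependent.

no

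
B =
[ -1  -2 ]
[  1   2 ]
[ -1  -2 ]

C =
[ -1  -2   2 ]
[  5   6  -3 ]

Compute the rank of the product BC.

First compute BC:
[[ -9, -10,   4],
 [  9,  10,  -4],
 [ -9, -10,   4]]
Now row reduce the product.
R2 ← R2 + R1: [0, 0, 0]
R3 ← R3 − R1: [0, 0, 0]
1 nonzero row, so rank(BC) = 1.

1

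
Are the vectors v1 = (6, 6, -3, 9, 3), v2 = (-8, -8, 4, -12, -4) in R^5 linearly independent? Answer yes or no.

no

Form the matrix with these vectors as rows and row reduce.
R2 ← R2 + (4/3)·R1: [0, 0, 0, 0, 0]
1 nonzero row, so the 2 vectors span a space of dimension 1.
Since 1 < 2, the vectors are linearly dependent.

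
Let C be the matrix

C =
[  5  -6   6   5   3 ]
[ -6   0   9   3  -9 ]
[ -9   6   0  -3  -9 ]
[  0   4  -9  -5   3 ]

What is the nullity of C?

3

Row reduce to echelon form.
R2 ← R2 + (6/5)·R1: [0, -36/5, 81/5, 9, -27/5]
R3 ← R3 + (9/5)·R1: [0, -24/5, 54/5, 6, -18/5]
R3 ← R3 − (2/3)·R2: [0, 0, 0, 0, 0]
R4 ← R4 + (5/9)·R2: [0, 0, 0, 0, 0]
2 nonzero rows, so rank(C) = 2.
C has 5 columns; by rank–nullity, nullity = 5 − 2 = 3.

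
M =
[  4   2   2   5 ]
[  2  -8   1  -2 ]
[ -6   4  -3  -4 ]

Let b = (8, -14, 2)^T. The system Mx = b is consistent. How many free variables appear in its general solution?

Row reduce the augmented matrix [M | b].
R2 ← R2 − (1/2)·R1: [0, -9, 0, -9/2, -18]
R3 ← R3 + (3/2)·R1: [0, 7, 0, 7/2, 14]
R3 ← R3 + (7/9)·R2: [0, 0, 0, 0, 0]
The echelon form has 2 nonzero rows, and every pivot lies in the first 4 columns, so rank(M) = rank([M|b]) = 2.
The system is consistent.
Free variables = (unknowns) − (rank) = 4 − 2 = 2.

2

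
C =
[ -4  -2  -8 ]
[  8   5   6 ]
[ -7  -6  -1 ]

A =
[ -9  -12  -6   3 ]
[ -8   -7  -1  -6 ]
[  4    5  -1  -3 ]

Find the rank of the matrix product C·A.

First compute CA:
[[ 20,  22,  34,  24],
 [-88, -101, -59, -24],
 [107, 121,  49,  18]]
Now row reduce the product.
R2 ← R2 + (22/5)·R1: [0, -21/5, 453/5, 408/5]
R3 ← R3 − (107/20)·R1: [0, 33/10, -1329/10, -552/5]
R3 ← R3 + (11/14)·R2: [0, 0, -432/7, -324/7]
3 nonzero rows, so rank(CA) = 3.

3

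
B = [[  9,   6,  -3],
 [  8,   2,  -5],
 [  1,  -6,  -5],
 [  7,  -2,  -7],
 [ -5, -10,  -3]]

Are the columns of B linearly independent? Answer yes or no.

Row reduce B to echelon form.
R2 ← R2 − (8/9)·R1: [0, -10/3, -7/3]
R3 ← R3 − (1/9)·R1: [0, -20/3, -14/3]
R4 ← R4 − (7/9)·R1: [0, -20/3, -14/3]
R5 ← R5 + (5/9)·R1: [0, -20/3, -14/3]
R3 ← R3 − (2)·R2: [0, 0, 0]
R4 ← R4 − (2)·R2: [0, 0, 0]
R5 ← R5 − (2)·R2: [0, 0, 0]
2 pivots among 3 columns.
Only 2 < 3 pivot columns, so the columns are linearly dependent.

no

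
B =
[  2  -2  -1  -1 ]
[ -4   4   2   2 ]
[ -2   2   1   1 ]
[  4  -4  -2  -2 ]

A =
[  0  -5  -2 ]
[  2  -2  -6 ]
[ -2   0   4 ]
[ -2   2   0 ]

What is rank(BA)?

First compute BA:
[[  0,  -8,   4],
 [  0,  16,  -8],
 [  0,   8,  -4],
 [  0, -16,   8]]
Now row reduce the product.
R2 ← R2 + (2)·R1: [0, 0, 0]
R3 ← R3 + R1: [0, 0, 0]
R4 ← R4 − (2)·R1: [0, 0, 0]
1 nonzero row, so rank(BA) = 1.

1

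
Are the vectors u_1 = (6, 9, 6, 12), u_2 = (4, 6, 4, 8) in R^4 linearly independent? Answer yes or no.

no

Form the matrix with these vectors as rows and row reduce.
R2 ← R2 − (2/3)·R1: [0, 0, 0, 0]
1 nonzero row, so the 2 vectors span a space of dimension 1.
Since 1 < 2, the vectors are linearly dependent.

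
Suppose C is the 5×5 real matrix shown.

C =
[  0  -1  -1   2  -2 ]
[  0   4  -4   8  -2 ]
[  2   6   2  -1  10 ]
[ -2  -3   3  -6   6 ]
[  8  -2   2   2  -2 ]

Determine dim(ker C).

1

Row reduce to echelon form.
Swap R1 ↔ R3
R4 ← R4 + R1: [0, 3, 5, -7, 16]
R5 ← R5 − (4)·R1: [0, -26, -6, 6, -42]
R3 ← R3 + (1/4)·R2: [0, 0, -2, 4, -5/2]
R4 ← R4 − (3/4)·R2: [0, 0, 8, -13, 35/2]
R5 ← R5 + (13/2)·R2: [0, 0, -32, 58, -55]
R4 ← R4 + (4)·R3: [0, 0, 0, 3, 15/2]
R5 ← R5 − (16)·R3: [0, 0, 0, -6, -15]
R5 ← R5 + (2)·R4: [0, 0, 0, 0, 0]
4 nonzero rows, so rank(C) = 4.
C has 5 columns; by rank–nullity, nullity = 5 − 4 = 1.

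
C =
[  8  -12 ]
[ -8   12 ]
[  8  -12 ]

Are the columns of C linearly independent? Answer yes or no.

Row reduce C to echelon form.
R2 ← R2 + R1: [0, 0]
R3 ← R3 − R1: [0, 0]
1 pivot among 2 columns.
Only 1 < 2 pivot columns, so the columns are linearly dependent.

no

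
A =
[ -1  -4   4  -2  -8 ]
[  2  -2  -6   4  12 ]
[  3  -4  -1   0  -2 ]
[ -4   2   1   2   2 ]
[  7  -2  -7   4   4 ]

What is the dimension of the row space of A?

4

Row reduce to echelon form.
R2 ← R2 + (2)·R1: [0, -10, 2, 0, -4]
R3 ← R3 + (3)·R1: [0, -16, 11, -6, -26]
R4 ← R4 − (4)·R1: [0, 18, -15, 10, 34]
R5 ← R5 + (7)·R1: [0, -30, 21, -10, -52]
R3 ← R3 − (8/5)·R2: [0, 0, 39/5, -6, -98/5]
R4 ← R4 + (9/5)·R2: [0, 0, -57/5, 10, 134/5]
R5 ← R5 − (3)·R2: [0, 0, 15, -10, -40]
R4 ← R4 + (19/13)·R3: [0, 0, 0, 16/13, -24/13]
R5 ← R5 − (25/13)·R3: [0, 0, 0, 20/13, -30/13]
R5 ← R5 − (5/4)·R4: [0, 0, 0, 0, 0]
Echelon form has 4 nonzero rows, so rank(A) = 4.
The row space has dimension equal to the rank: 4.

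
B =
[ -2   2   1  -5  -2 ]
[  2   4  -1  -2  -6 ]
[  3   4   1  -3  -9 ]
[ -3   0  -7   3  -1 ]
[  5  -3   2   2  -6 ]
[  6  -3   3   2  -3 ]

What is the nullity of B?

Row reduce to echelon form.
R2 ← R2 + R1: [0, 6, 0, -7, -8]
R3 ← R3 + (3/2)·R1: [0, 7, 5/2, -21/2, -12]
R4 ← R4 − (3/2)·R1: [0, -3, -17/2, 21/2, 2]
R5 ← R5 + (5/2)·R1: [0, 2, 9/2, -21/2, -11]
R6 ← R6 + (3)·R1: [0, 3, 6, -13, -9]
R3 ← R3 − (7/6)·R2: [0, 0, 5/2, -7/3, -8/3]
R4 ← R4 + (1/2)·R2: [0, 0, -17/2, 7, -2]
R5 ← R5 − (1/3)·R2: [0, 0, 9/2, -49/6, -25/3]
R6 ← R6 − (1/2)·R2: [0, 0, 6, -19/2, -5]
R4 ← R4 + (17/5)·R3: [0, 0, 0, -14/15, -166/15]
R5 ← R5 − (9/5)·R3: [0, 0, 0, -119/30, -53/15]
R6 ← R6 − (12/5)·R3: [0, 0, 0, -39/10, 7/5]
R5 ← R5 − (17/4)·R4: [0, 0, 0, 0, 87/2]
R6 ← R6 − (117/28)·R4: [0, 0, 0, 0, 667/14]
R6 ← R6 − (23/21)·R5: [0, 0, 0, 0, 0]
5 nonzero rows, so rank(B) = 5.
B has 5 columns; by rank–nullity, nullity = 5 − 5 = 0.

0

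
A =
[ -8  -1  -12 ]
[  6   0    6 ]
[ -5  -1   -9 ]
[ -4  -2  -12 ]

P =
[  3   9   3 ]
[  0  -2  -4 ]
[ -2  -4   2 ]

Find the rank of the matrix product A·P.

First compute AP:
[[  0, -22, -44],
 [  6,  30,  30],
 [  3,  -7, -29],
 [ 12,  16, -28]]
Now row reduce the product.
Swap R1 ↔ R2
R3 ← R3 − (1/2)·R1: [0, -22, -44]
R4 ← R4 − (2)·R1: [0, -44, -88]
R3 ← R3 − R2: [0, 0, 0]
R4 ← R4 − (2)·R2: [0, 0, 0]
2 nonzero rows, so rank(AP) = 2.

2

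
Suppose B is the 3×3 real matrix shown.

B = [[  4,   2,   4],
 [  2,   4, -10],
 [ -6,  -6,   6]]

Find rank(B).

2

Row reduce to echelon form.
R2 ← R2 − (1/2)·R1: [0, 3, -12]
R3 ← R3 + (3/2)·R1: [0, -3, 12]
R3 ← R3 + R2: [0, 0, 0]
Echelon form has 2 nonzero rows, so rank(B) = 2.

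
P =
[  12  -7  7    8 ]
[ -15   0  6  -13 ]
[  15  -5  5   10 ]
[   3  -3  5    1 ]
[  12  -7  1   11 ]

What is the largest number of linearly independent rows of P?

Row reduce to echelon form.
R2 ← R2 + (5/4)·R1: [0, -35/4, 59/4, -3]
R3 ← R3 − (5/4)·R1: [0, 15/4, -15/4, 0]
R4 ← R4 − (1/4)·R1: [0, -5/4, 13/4, -1]
R5 ← R5 − R1: [0, 0, -6, 3]
R3 ← R3 + (3/7)·R2: [0, 0, 18/7, -9/7]
R4 ← R4 − (1/7)·R2: [0, 0, 8/7, -4/7]
R4 ← R4 − (4/9)·R3: [0, 0, 0, 0]
R5 ← R5 + (7/3)·R3: [0, 0, 0, 0]
Echelon form has 3 nonzero rows, so rank(P) = 3.
The rank gives the maximum number of linearly independent rows: 3.

3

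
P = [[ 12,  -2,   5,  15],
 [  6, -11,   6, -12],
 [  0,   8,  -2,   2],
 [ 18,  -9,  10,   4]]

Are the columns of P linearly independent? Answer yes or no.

no

Row reduce P to echelon form.
R2 ← R2 − (1/2)·R1: [0, -10, 7/2, -39/2]
R4 ← R4 − (3/2)·R1: [0, -6, 5/2, -37/2]
R3 ← R3 + (4/5)·R2: [0, 0, 4/5, -68/5]
R4 ← R4 − (3/5)·R2: [0, 0, 2/5, -34/5]
R4 ← R4 − (1/2)·R3: [0, 0, 0, 0]
3 pivots among 4 columns.
Only 3 < 4 pivot columns, so the columns are linearly dependent.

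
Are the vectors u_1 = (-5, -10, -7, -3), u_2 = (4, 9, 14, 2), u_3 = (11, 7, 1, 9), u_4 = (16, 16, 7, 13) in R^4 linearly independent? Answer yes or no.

Form the matrix with these vectors as rows and row reduce.
R2 ← R2 + (4/5)·R1: [0, 1, 42/5, -2/5]
R3 ← R3 + (11/5)·R1: [0, -15, -72/5, 12/5]
R4 ← R4 + (16/5)·R1: [0, -16, -77/5, 17/5]
R3 ← R3 + (15)·R2: [0, 0, 558/5, -18/5]
R4 ← R4 + (16)·R2: [0, 0, 119, -3]
R4 ← R4 − (595/558)·R3: [0, 0, 0, 26/31]
4 nonzero rows, so the 4 vectors span a space of dimension 4.
Since 4 = 4, the vectors are linearly independent.

yes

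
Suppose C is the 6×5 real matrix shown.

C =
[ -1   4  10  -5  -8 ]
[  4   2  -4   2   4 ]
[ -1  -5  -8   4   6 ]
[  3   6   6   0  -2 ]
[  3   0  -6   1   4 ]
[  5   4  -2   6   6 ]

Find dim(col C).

Row reduce to echelon form.
R2 ← R2 + (4)·R1: [0, 18, 36, -18, -28]
R3 ← R3 − R1: [0, -9, -18, 9, 14]
R4 ← R4 + (3)·R1: [0, 18, 36, -15, -26]
R5 ← R5 + (3)·R1: [0, 12, 24, -14, -20]
R6 ← R6 + (5)·R1: [0, 24, 48, -19, -34]
R3 ← R3 + (1/2)·R2: [0, 0, 0, 0, 0]
R4 ← R4 − R2: [0, 0, 0, 3, 2]
R5 ← R5 − (2/3)·R2: [0, 0, 0, -2, -4/3]
R6 ← R6 − (4/3)·R2: [0, 0, 0, 5, 10/3]
Swap R3 ↔ R4
R5 ← R5 + (2/3)·R3: [0, 0, 0, 0, 0]
R6 ← R6 − (5/3)·R3: [0, 0, 0, 0, 0]
Echelon form has 3 nonzero rows, so rank(C) = 3.
The column space has dimension equal to the rank: 3.

3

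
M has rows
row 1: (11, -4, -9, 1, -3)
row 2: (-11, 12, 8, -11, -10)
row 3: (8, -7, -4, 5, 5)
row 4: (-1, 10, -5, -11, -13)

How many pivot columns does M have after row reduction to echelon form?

Row reduce to echelon form.
R2 ← R2 + R1: [0, 8, -1, -10, -13]
R3 ← R3 − (8/11)·R1: [0, -45/11, 28/11, 47/11, 79/11]
R4 ← R4 + (1/11)·R1: [0, 106/11, -64/11, -120/11, -146/11]
R3 ← R3 + (45/88)·R2: [0, 0, 179/88, -37/44, 47/88]
R4 ← R4 − (53/44)·R2: [0, 0, -203/44, 25/22, 105/44]
R4 ← R4 + (406/179)·R3: [0, 0, 0, -138/179, 644/179]
Echelon form has 4 nonzero rows, so rank(M) = 4.
Each nonzero row contributes one pivot column: 4 pivot columns.

4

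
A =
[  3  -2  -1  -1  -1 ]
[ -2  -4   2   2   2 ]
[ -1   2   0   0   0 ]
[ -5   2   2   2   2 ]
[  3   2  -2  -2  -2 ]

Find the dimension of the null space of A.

Row reduce to echelon form.
R2 ← R2 + (2/3)·R1: [0, -16/3, 4/3, 4/3, 4/3]
R3 ← R3 + (1/3)·R1: [0, 4/3, -1/3, -1/3, -1/3]
R4 ← R4 + (5/3)·R1: [0, -4/3, 1/3, 1/3, 1/3]
R5 ← R5 − R1: [0, 4, -1, -1, -1]
R3 ← R3 + (1/4)·R2: [0, 0, 0, 0, 0]
R4 ← R4 − (1/4)·R2: [0, 0, 0, 0, 0]
R5 ← R5 + (3/4)·R2: [0, 0, 0, 0, 0]
2 nonzero rows, so rank(A) = 2.
A has 5 columns; by rank–nullity, nullity = 5 − 2 = 3.

3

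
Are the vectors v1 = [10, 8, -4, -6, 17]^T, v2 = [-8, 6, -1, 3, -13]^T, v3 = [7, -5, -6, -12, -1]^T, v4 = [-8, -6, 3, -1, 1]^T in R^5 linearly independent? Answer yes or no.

Form the matrix with these vectors as rows and row reduce.
R2 ← R2 + (4/5)·R1: [0, 62/5, -21/5, -9/5, 3/5]
R3 ← R3 − (7/10)·R1: [0, -53/5, -16/5, -39/5, -129/10]
R4 ← R4 + (4/5)·R1: [0, 2/5, -1/5, -29/5, 73/5]
R3 ← R3 + (53/62)·R2: [0, 0, -421/62, -579/62, -384/31]
R4 ← R4 − (1/31)·R2: [0, 0, -2/31, -178/31, 452/31]
R4 ← R4 − (4/421)·R3: [0, 0, 0, -2380/421, 6188/421]
4 nonzero rows, so the 4 vectors span a space of dimension 4.
Since 4 = 4, the vectors are linearly independent.

yes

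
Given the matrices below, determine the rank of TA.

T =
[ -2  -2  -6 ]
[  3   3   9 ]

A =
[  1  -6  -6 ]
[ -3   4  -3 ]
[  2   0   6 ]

1

First compute TA:
[[ -8,   4, -18],
 [ 12,  -6,  27]]
Now row reduce the product.
R2 ← R2 + (3/2)·R1: [0, 0, 0]
1 nonzero row, so rank(TA) = 1.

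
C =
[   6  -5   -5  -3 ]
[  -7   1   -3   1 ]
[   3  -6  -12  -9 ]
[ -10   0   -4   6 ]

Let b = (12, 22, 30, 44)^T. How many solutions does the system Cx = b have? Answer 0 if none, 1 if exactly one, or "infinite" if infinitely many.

infinite

Row reduce the augmented matrix [C | b].
R2 ← R2 + (7/6)·R1: [0, -29/6, -53/6, -5/2, 36]
R3 ← R3 − (1/2)·R1: [0, -7/2, -19/2, -15/2, 24]
R4 ← R4 + (5/3)·R1: [0, -25/3, -37/3, 1, 64]
R3 ← R3 − (21/29)·R2: [0, 0, -90/29, -165/29, -60/29]
R4 ← R4 − (50/29)·R2: [0, 0, 84/29, 154/29, 56/29]
R4 ← R4 + (14/15)·R3: [0, 0, 0, 0, 0]
The echelon form has 3 nonzero rows, and every pivot lies in the first 4 columns, so rank(C) = rank([C|b]) = 3.
The system is consistent.
rank = 3 < 4 unknowns, so there are infinitely many solutions.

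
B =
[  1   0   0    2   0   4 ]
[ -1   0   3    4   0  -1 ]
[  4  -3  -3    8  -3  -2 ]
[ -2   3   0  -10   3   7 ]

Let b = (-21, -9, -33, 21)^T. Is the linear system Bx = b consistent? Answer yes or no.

Row reduce the augmented matrix [B | b].
R2 ← R2 + R1: [0, 0, 3, 6, 0, 3, -30]
R3 ← R3 − (4)·R1: [0, -3, -3, 0, -3, -18, 51]
R4 ← R4 + (2)·R1: [0, 3, 0, -6, 3, 15, -21]
Swap R2 ↔ R3
R4 ← R4 + R2: [0, 0, -3, -6, 0, -3, 30]
R4 ← R4 + R3: [0, 0, 0, 0, 0, 0, 0]
The echelon form has 3 nonzero rows, and every pivot lies in the first 6 columns, so rank(B) = rank([B|b]) = 3.
The system is consistent.

yes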